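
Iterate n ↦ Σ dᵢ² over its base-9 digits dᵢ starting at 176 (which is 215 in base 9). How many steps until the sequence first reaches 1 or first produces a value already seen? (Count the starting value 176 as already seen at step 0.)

176 = (2,1,5)_9 → 30
30 = (3,3)_9 → 18
18 = (2,0)_9 → 4
4 = (4)_9 → 16
16 = (1,7)_9 → 50
50 = (5,5)_9 → 50  — 50 repeats.
That took 6 steps.

6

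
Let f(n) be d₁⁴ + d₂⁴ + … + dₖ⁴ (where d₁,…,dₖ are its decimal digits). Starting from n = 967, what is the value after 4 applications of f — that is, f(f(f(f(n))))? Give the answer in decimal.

5729

967 → 9⁴ + 6⁴ + 7⁴ = 10258
10258 → 1⁴ + 0⁴ + 2⁴ + 5⁴ + 8⁴ = 4738
4738 → 4⁴ + 7⁴ + 3⁴ + 8⁴ = 6834
6834 → 6⁴ + 8⁴ + 3⁴ + 4⁴ = 5729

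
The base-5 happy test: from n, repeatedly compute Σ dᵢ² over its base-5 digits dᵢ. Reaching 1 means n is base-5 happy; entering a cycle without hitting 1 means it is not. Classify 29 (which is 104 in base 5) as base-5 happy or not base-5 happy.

not base-5 happy

29 = (1,0,4)_5 → 1² + 0² + 4² = 1 + 0 + 16 = 17
17 = (3,2)_5 → 3² + 2² = 9 + 4 = 13
13 = (2,3)_5 → 2² + 3² = 4 + 9 = 13  — 13 already seen; the sequence cycles without reaching 1.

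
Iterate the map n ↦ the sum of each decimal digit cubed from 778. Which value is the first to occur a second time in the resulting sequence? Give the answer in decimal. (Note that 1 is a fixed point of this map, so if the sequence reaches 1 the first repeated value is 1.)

778 → 7³ + 7³ + 8³ = 1198
1198 → 1³ + 1³ + 9³ + 8³ = 1243
1243 → 1³ + 2³ + 4³ + 3³ = 100
100 → 1³ + 0³ + 0³ = 1  — reached the fixed point 1.
1 → 1, so 1 is the first repeated value.

1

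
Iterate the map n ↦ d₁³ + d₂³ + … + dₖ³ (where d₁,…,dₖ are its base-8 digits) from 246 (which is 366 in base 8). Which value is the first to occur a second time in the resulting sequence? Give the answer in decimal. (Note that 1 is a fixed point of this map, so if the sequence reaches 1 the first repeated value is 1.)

246 = (3,6,6)_8 → 459
459 = (7,1,3)_8 → 371
371 = (5,6,3)_8 → 368
368 = (5,6,0)_8 → 341
341 = (5,2,5)_8 → 258
258 = (4,0,2)_8 → 72
72 = (1,1,0)_8 → 2
2 = (2)_8 → 8
8 = (1,0)_8 → 1  — reached the fixed point 1.
1 → 1, so 1 is the first repeated value.

1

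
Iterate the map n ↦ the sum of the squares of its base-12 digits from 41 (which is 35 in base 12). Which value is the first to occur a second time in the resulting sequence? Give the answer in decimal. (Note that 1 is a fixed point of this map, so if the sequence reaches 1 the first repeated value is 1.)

41 = (3,5)_12 → 3² + 5² = 9 + 25 = 34
34 = (2,10)_12 → 2² + 10² = 4 + 100 = 104
104 = (8,8)_12 → 8² + 8² = 64 + 64 = 128
128 = (10,8)_12 → 10² + 8² = 100 + 64 = 164
164 = (1,1,8)_12 → 1² + 1² + 8² = 1 + 1 + 64 = 66
66 = (5,6)_12 → 5² + 6² = 25 + 36 = 61
61 = (5,1)_12 → 5² + 1² = 25 + 1 = 26
26 = (2,2)_12 → 2² + 2² = 4 + 4 = 8
8 = (8)_12 → 8² = 64
64 = (5,4)_12 → 5² + 4² = 25 + 16 = 41  — 41 already appeared earlier.

41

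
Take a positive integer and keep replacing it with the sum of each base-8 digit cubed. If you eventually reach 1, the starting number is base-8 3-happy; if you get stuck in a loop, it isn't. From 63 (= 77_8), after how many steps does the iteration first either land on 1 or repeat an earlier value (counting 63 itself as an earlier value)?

9

63 = (7,7)_8 → 7³ + 7³ = 343 + 343 = 686
686 = (1,2,5,6)_8 → 1³ + 2³ + 5³ + 6³ = 1 + 8 + 125 + 216 = 350
350 = (5,3,6)_8 → 5³ + 3³ + 6³ = 125 + 27 + 216 = 368
368 = (5,6,0)_8 → 5³ + 6³ + 0³ = 125 + 216 + 0 = 341
341 = (5,2,5)_8 → 5³ + 2³ + 5³ = 125 + 8 + 125 = 258
258 = (4,0,2)_8 → 4³ + 0³ + 2³ = 64 + 0 + 8 = 72
72 = (1,1,0)_8 → 1³ + 1³ + 0³ = 1 + 1 + 0 = 2
2 = (2)_8 → 2³ = 8
8 = (1,0)_8 → 1³ + 0³ = 1 + 0 = 1  — reached 1.
That took 9 steps.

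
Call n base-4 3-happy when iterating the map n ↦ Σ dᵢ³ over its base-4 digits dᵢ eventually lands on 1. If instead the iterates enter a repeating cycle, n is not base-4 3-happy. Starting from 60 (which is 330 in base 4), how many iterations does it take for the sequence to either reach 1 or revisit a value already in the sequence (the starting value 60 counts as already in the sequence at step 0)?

60 = (3,3,0)_4 → 3³ + 3³ + 0³ = 27 + 27 + 0 = 54
54 = (3,1,2)_4 → 3³ + 1³ + 2³ = 27 + 1 + 8 = 36
36 = (2,1,0)_4 → 2³ + 1³ + 0³ = 8 + 1 + 0 = 9
9 = (2,1)_4 → 2³ + 1³ = 8 + 1 = 9  — 9 repeats.
That took 4 steps.

4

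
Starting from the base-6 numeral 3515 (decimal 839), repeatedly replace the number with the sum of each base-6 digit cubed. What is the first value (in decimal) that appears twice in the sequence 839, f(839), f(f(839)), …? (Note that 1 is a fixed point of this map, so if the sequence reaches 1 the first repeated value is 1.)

839 = (3,5,1,5)_6 → 3³ + 5³ + 1³ + 5³ = 27 + 125 + 1 + 125 = 278
278 = (1,1,4,2)_6 → 1³ + 1³ + 4³ + 2³ = 1 + 1 + 64 + 8 = 74
74 = (2,0,2)_6 → 2³ + 0³ + 2³ = 8 + 0 + 8 = 16
16 = (2,4)_6 → 2³ + 4³ = 8 + 64 = 72
72 = (2,0,0)_6 → 2³ + 0³ + 0³ = 8 + 0 + 0 = 8
8 = (1,2)_6 → 1³ + 2³ = 1 + 8 = 9
9 = (1,3)_6 → 1³ + 3³ = 1 + 27 = 28
28 = (4,4)_6 → 4³ + 4³ = 64 + 64 = 128
128 = (3,3,2)_6 → 3³ + 3³ + 2³ = 27 + 27 + 8 = 62
62 = (1,4,2)_6 → 1³ + 4³ + 2³ = 1 + 64 + 8 = 73
73 = (2,0,1)_6 → 2³ + 0³ + 1³ = 8 + 0 + 1 = 9  — 9 already appeared earlier.

9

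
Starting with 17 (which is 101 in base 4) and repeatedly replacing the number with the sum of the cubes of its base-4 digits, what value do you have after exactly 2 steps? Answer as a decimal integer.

8

17 = (1,0,1)_4 → 1³ + 0³ + 1³ = 2
2 = (2)_4 → 2³ = 8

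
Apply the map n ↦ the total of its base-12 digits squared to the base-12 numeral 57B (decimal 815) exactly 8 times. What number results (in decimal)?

815 = (5,7,11)_12 → 5² + 7² + 11² = 195
195 = (1,4,3)_12 → 1² + 4² + 3² = 26
26 = (2,2)_12 → 2² + 2² = 8
8 = (8)_12 → 8² = 64
64 = (5,4)_12 → 5² + 4² = 41
41 = (3,5)_12 → 3² + 5² = 34
34 = (2,10)_12 → 2² + 10² = 104
104 = (8,8)_12 → 8² + 8² = 128

128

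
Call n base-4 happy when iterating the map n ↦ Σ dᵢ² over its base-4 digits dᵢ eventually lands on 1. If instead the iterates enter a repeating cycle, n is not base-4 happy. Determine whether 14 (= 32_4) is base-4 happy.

base-4 happy

14 = (3,2)_4 → 3² + 2² = 9 + 4 = 13
13 = (3,1)_4 → 3² + 1² = 9 + 1 = 10
10 = (2,2)_4 → 2² + 2² = 4 + 4 = 8
8 = (2,0)_4 → 2² + 0² = 4 + 0 = 4
4 = (1,0)_4 → 1² + 0² = 1 + 0 = 1  — reached 1.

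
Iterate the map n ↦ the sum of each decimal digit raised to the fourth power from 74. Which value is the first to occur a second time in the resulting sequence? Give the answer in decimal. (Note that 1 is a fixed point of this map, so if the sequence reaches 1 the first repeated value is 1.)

74 → 2657
2657 → 4338
4338 → 4514
4514 → 1138
1138 → 4179
4179 → 9219
9219 → 13139
13139 → 6725
6725 → 4338  — 4338 already appeared earlier.

4338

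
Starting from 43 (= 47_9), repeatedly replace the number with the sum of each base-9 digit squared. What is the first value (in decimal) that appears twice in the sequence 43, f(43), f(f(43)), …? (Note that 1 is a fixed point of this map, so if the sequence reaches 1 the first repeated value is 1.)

43 = (4,7)_9 → 4² + 7² = 65
65 = (7,2)_9 → 7² + 2² = 53
53 = (5,8)_9 → 5² + 8² = 89
89 = (1,0,8)_9 → 1² + 0² + 8² = 65  — 65 already appeared earlier.

65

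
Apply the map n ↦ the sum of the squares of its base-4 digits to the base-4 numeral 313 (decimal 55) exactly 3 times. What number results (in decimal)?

55 = (3,1,3)_4 → 3² + 1² + 3² = 9 + 1 + 9 = 19
19 = (1,0,3)_4 → 1² + 0² + 3² = 1 + 0 + 9 = 10
10 = (2,2)_4 → 2² + 2² = 4 + 4 = 8

8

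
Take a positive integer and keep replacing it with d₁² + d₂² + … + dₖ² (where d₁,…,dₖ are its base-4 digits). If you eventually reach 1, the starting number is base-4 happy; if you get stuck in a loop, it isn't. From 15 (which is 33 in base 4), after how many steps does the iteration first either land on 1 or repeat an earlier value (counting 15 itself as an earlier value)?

15 = (3,3)_4 → 3² + 3² = 9 + 9 = 18
18 = (1,0,2)_4 → 1² + 0² + 2² = 1 + 0 + 4 = 5
5 = (1,1)_4 → 1² + 1² = 1 + 1 = 2
2 = (2)_4 → 2² = 4
4 = (1,0)_4 → 1² + 0² = 1 + 0 = 1  — reached 1.
That took 5 steps.

5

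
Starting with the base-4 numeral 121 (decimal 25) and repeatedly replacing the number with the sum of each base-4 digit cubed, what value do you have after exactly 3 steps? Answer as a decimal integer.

25 = (1,2,1)_4 → 1³ + 2³ + 1³ = 1 + 8 + 1 = 10
10 = (2,2)_4 → 2³ + 2³ = 8 + 8 = 16
16 = (1,0,0)_4 → 1³ + 0³ + 0³ = 1 + 0 + 0 = 1

1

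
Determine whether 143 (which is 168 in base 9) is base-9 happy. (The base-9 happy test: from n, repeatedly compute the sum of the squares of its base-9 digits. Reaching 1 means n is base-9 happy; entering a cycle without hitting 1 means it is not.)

base-9 happy

143 = (1,6,8)_9 → 101
101 = (1,2,2)_9 → 9
9 = (1,0)_9 → 1  — reached 1.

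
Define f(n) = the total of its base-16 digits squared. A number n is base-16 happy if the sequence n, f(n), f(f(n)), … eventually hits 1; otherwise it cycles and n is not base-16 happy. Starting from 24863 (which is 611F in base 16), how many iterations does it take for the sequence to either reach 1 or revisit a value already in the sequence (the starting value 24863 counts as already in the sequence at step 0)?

8

24863 = (6,1,1,15)_16 → 6² + 1² + 1² + 15² = 36 + 1 + 1 + 225 = 263
263 = (1,0,7)_16 → 1² + 0² + 7² = 1 + 0 + 49 = 50
50 = (3,2)_16 → 3² + 2² = 9 + 4 = 13
13 = (13)_16 → 13² = 169
169 = (10,9)_16 → 10² + 9² = 100 + 81 = 181
181 = (11,5)_16 → 11² + 5² = 121 + 25 = 146
146 = (9,2)_16 → 9² + 2² = 81 + 4 = 85
85 = (5,5)_16 → 5² + 5² = 25 + 25 = 50  — 50 repeats.
That took 8 steps.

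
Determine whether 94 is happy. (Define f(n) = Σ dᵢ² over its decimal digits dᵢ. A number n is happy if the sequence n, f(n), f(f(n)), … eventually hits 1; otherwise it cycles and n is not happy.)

happy

94 → 9² + 4² = 97
97 → 9² + 7² = 130
130 → 1² + 3² + 0² = 10
10 → 1² + 0² = 1  — reached 1.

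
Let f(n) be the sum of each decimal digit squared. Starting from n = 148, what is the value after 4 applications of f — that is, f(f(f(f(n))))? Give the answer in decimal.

37

148 → 1² + 4² + 8² = 1 + 16 + 64 = 81
81 → 8² + 1² = 64 + 1 = 65
65 → 6² + 5² = 36 + 25 = 61
61 → 6² + 1² = 36 + 1 = 37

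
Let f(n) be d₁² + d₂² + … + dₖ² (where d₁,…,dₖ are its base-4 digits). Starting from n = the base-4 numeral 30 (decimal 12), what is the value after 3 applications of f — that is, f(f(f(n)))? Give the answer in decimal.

2

12 = (3,0)_4 → 3² + 0² = 9 + 0 = 9
9 = (2,1)_4 → 2² + 1² = 4 + 1 = 5
5 = (1,1)_4 → 1² + 1² = 1 + 1 = 2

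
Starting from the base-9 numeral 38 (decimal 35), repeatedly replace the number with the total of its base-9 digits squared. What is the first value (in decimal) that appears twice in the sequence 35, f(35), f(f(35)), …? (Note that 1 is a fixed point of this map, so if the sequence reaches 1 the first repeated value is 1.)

35 = (3,8)_9 → 73
73 = (8,1)_9 → 65
65 = (7,2)_9 → 53
53 = (5,8)_9 → 89
89 = (1,0,8)_9 → 65  — 65 already appeared earlier.

65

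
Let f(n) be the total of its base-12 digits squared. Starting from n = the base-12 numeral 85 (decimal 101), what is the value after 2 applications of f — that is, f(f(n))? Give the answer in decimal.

74

101 = (8,5)_12 → 89
89 = (7,5)_12 → 74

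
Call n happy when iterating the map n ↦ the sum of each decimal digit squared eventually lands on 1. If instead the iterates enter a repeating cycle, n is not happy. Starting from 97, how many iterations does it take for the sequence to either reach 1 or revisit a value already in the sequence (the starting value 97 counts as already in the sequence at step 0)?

3

97 → 9² + 7² = 130
130 → 1² + 3² + 0² = 10
10 → 1² + 0² = 1  — reached 1.
That took 3 steps.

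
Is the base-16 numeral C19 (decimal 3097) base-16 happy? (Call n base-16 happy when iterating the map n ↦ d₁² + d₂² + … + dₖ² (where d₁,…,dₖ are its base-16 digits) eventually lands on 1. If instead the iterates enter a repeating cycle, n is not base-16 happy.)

not base-16 happy

3097 = (12,1,9)_16 → 226
226 = (14,2)_16 → 200
200 = (12,8)_16 → 208
208 = (13,0)_16 → 169
169 = (10,9)_16 → 181
181 = (11,5)_16 → 146
146 = (9,2)_16 → 85
85 = (5,5)_16 → 50
50 = (3,2)_16 → 13
13 = (13)_16 → 169  — 169 already seen; the sequence cycles without reaching 1.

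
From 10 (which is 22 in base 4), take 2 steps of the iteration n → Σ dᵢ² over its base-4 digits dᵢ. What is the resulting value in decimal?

4

10 = (2,2)_4 → 8
8 = (2,0)_4 → 4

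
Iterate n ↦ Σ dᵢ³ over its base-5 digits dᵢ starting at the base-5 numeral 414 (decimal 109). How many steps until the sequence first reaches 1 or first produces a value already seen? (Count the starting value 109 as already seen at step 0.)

5

109 = (4,1,4)_5 → 129
129 = (1,0,0,4)_5 → 65
65 = (2,3,0)_5 → 35
35 = (1,2,0)_5 → 9
9 = (1,4)_5 → 65  — 65 repeats.
That took 5 steps.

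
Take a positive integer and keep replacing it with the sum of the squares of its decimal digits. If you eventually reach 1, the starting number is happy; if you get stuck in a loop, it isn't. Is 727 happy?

not happy

727 → 7² + 2² + 7² = 49 + 4 + 49 = 102
102 → 1² + 0² + 2² = 1 + 0 + 4 = 5
5 → 5² = 25
25 → 2² + 5² = 4 + 25 = 29
29 → 2² + 9² = 4 + 81 = 85
85 → 8² + 5² = 64 + 25 = 89
89 → 8² + 9² = 64 + 81 = 145
145 → 1² + 4² + 5² = 1 + 16 + 25 = 42
42 → 4² + 2² = 16 + 4 = 20
20 → 2² + 0² = 4 + 0 = 4
4 → 4² = 16
16 → 1² + 6² = 1 + 36 = 37
37 → 3² + 7² = 9 + 49 = 58
58 → 5² + 8² = 25 + 64 = 89  — 89 already seen; the sequence cycles without reaching 1.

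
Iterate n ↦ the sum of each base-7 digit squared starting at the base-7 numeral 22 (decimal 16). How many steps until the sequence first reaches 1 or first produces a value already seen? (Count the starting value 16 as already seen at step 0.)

16 = (2,2)_7 → 8
8 = (1,1)_7 → 2
2 = (2)_7 → 4
4 = (4)_7 → 16  — 16 repeats.
That took 4 steps.

4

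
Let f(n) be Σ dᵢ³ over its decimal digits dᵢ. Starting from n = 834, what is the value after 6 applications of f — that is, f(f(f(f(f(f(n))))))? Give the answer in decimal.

834 → 603
603 → 243
243 → 99
99 → 1458
1458 → 702
702 → 351

351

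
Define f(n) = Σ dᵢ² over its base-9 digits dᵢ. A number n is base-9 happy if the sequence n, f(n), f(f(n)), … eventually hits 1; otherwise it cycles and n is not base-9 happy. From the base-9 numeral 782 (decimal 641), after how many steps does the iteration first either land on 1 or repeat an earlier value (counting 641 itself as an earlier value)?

6

641 = (7,8,2)_9 → 7² + 8² + 2² = 49 + 64 + 4 = 117
117 = (1,4,0)_9 → 1² + 4² + 0² = 1 + 16 + 0 = 17
17 = (1,8)_9 → 1² + 8² = 1 + 64 = 65
65 = (7,2)_9 → 7² + 2² = 49 + 4 = 53
53 = (5,8)_9 → 5² + 8² = 25 + 64 = 89
89 = (1,0,8)_9 → 1² + 0² + 8² = 1 + 0 + 64 = 65  — 65 repeats.
That took 6 steps.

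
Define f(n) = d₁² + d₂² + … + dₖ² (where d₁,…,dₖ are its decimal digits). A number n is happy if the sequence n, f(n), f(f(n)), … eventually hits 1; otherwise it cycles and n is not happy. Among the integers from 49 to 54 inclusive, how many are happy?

49: 49 → 97 → 130 → 10 → 1  — happy
50: 50 → 25 → 29 → 85 → 89 → 145 → 42 → 20 → 4 → 16 → 37 → 58 → 89  — not happy
51: 51 → 26 → 40 → 16 → 37 → 58 → 89 → 145 → 42 → 20 → 4 → 16  — not happy
52: 52 → 29 → 85 → 89 → 145 → 42 → 20 → 4 → 16 → 37 → 58 → 89  — not happy
53: 53 → 34 → 25 → 29 → 85 → 89 → 145 → 42 → 20 → 4 → 16 → 37 → 58 → 89  — not happy
54: 54 → 41 → 17 → 50 → 25 → 29 → 85 → 89 → 145 → 42 → 20 → 4 → 16 → 37 → 58 → 89  — not happy
happy: 49

1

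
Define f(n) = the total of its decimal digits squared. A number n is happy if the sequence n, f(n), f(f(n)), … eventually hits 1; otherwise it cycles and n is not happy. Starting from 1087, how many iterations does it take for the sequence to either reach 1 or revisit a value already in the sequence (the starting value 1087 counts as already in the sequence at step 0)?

1087 → 1² + 0² + 8² + 7² = 1 + 0 + 64 + 49 = 114
114 → 1² + 1² + 4² = 1 + 1 + 16 = 18
18 → 1² + 8² = 1 + 64 = 65
65 → 6² + 5² = 36 + 25 = 61
61 → 6² + 1² = 36 + 1 = 37
37 → 3² + 7² = 9 + 49 = 58
58 → 5² + 8² = 25 + 64 = 89
89 → 8² + 9² = 64 + 81 = 145
145 → 1² + 4² + 5² = 1 + 16 + 25 = 42
42 → 4² + 2² = 16 + 4 = 20
20 → 2² + 0² = 4 + 0 = 4
4 → 4² = 16
16 → 1² + 6² = 1 + 36 = 37  — 37 repeats.
That took 13 steps.

13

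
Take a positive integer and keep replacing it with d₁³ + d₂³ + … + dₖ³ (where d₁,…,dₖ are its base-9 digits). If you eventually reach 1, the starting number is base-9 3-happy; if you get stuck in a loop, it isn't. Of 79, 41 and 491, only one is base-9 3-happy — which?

491

79: 79 → 855 → 127 → 127  — repeats 127 (not base-9 3-happy)
41: 41 → 189 → 35 → 539 → 853 → 409 → 189  — repeats 189 (not base-9 3-happy)
491: 491 → 341 → 577 → 345 → 99 → 9 → 1  — reaches 1 (base-9 3-happy)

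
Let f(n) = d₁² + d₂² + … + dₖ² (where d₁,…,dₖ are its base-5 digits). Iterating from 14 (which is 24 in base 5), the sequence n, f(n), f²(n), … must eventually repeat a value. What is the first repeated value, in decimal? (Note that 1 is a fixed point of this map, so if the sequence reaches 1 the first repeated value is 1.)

16

14 = (2,4)_5 → 2² + 4² = 4 + 16 = 20
20 = (4,0)_5 → 4² + 0² = 16 + 0 = 16
16 = (3,1)_5 → 3² + 1² = 9 + 1 = 10
10 = (2,0)_5 → 2² + 0² = 4 + 0 = 4
4 = (4)_5 → 4² = 16  — 16 already appeared earlier.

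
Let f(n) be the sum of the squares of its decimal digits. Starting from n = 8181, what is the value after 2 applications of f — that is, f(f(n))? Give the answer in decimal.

8181 → 130
130 → 10

10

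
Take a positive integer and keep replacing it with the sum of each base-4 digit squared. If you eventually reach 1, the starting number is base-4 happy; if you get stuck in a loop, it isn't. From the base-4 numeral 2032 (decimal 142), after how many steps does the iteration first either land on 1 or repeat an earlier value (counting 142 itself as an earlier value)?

4

142 = (2,0,3,2)_4 → 2² + 0² + 3² + 2² = 4 + 0 + 9 + 4 = 17
17 = (1,0,1)_4 → 1² + 0² + 1² = 1 + 0 + 1 = 2
2 = (2)_4 → 2² = 4
4 = (1,0)_4 → 1² + 0² = 1 + 0 = 1  — reached 1.
That took 4 steps.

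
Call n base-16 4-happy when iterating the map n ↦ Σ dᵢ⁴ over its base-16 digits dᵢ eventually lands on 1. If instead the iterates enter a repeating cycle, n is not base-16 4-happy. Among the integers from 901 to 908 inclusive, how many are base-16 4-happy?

901: 901 → 4802 → 20769 → 643 → 4193 → 1298 → 642 → 4128 → 17 → 2 → 16 → 1  — base-16 4-happy
902: 902 → 5473 → 1923 → 6578 → 21219 → 39138 → 49089 → 86003 → 101588 → 53650 → 35139 → 10994 → 60657 → 109778 → 59314 → 55474 → 47314 → 47314  — not base-16 4-happy
903: 903 → 6578 → 21219 → 39138 → 49089 → 86003 → 101588 → 53650 → 35139 → 10994 → 60657 → 109778 → 59314 → 55474 → 47314 → 47314  — not base-16 4-happy
904: 904 → 8273 → 642 → 4128 → 17 → 2 → 16 → 1  — base-16 4-happy
905: 905 → 10738 → 57218 → 83298 → 2194 → 10673 → 21219 → 39138 → 49089 → 86003 → 101588 → 53650 → 35139 → 10994 → 60657 → 109778 → 59314 → 55474 → 47314 → 47314  — not base-16 4-happy
906: 906 → 14177 → 3779 → 59233 → 42114 → 14368 → 4193 → 1298 → 642 → 4128 → 17 → 2 → 16 → 1  — base-16 4-happy
907: 907 → 18818 → 10929 → 24658 → 1937 → 8963 → 178 → 14657 → 6899 → 60707 → 67074 → 1313 → 642 → 4128 → 17 → 2 → 16 → 1  — base-16 4-happy
908: 908 → 24913 → 1923 → 6578 → 21219 → 39138 → 49089 → 86003 → 101588 → 53650 → 35139 → 10994 → 60657 → 109778 → 59314 → 55474 → 47314 → 47314  — not base-16 4-happy
base-16 4-happy: 901, 904, 906, 907

4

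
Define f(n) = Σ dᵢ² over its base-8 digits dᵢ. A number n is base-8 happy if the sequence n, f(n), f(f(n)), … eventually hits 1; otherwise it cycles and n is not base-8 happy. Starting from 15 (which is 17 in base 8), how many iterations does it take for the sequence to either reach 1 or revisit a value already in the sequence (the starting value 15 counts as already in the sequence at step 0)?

6

15 = (1,7)_8 → 1² + 7² = 50
50 = (6,2)_8 → 6² + 2² = 40
40 = (5,0)_8 → 5² + 0² = 25
25 = (3,1)_8 → 3² + 1² = 10
10 = (1,2)_8 → 1² + 2² = 5
5 = (5)_8 → 5² = 25  — 25 repeats.
That took 6 steps.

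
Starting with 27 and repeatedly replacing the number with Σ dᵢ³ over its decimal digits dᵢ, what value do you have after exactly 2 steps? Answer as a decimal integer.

27 → 2³ + 7³ = 8 + 343 = 351
351 → 3³ + 5³ + 1³ = 27 + 125 + 1 = 153

153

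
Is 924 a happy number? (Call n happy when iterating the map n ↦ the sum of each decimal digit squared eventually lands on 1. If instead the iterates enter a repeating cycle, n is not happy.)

924 → 9² + 2² + 4² = 81 + 4 + 16 = 101
101 → 1² + 0² + 1² = 1 + 0 + 1 = 2
2 → 2² = 4
4 → 4² = 16
16 → 1² + 6² = 1 + 36 = 37
37 → 3² + 7² = 9 + 49 = 58
58 → 5² + 8² = 25 + 64 = 89
89 → 8² + 9² = 64 + 81 = 145
145 → 1² + 4² + 5² = 1 + 16 + 25 = 42
42 → 4² + 2² = 16 + 4 = 20
20 → 2² + 0² = 4 + 0 = 4  — 4 already seen; the sequence cycles without reaching 1.

not happy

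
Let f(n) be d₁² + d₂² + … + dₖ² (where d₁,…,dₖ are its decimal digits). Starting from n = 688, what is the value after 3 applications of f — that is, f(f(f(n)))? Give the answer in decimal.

688 → 6² + 8² + 8² = 164
164 → 1² + 6² + 4² = 53
53 → 5² + 3² = 34

34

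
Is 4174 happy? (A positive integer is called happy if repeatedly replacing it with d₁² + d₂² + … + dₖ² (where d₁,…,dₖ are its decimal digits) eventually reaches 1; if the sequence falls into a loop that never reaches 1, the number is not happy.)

4174 → 4² + 1² + 7² + 4² = 82
82 → 8² + 2² = 68
68 → 6² + 8² = 100
100 → 1² + 0² + 0² = 1  — reached 1.

happy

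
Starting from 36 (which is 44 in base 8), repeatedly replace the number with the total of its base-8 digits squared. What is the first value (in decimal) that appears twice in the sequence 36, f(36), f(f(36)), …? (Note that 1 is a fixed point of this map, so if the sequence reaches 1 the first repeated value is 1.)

36 = (4,4)_8 → 4² + 4² = 32
32 = (4,0)_8 → 4² + 0² = 16
16 = (2,0)_8 → 2² + 0² = 4
4 = (4)_8 → 4² = 16  — 16 already appeared earlier.

16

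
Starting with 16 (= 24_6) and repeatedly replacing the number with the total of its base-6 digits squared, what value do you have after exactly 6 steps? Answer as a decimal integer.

16 = (2,4)_6 → 2² + 4² = 20
20 = (3,2)_6 → 3² + 2² = 13
13 = (2,1)_6 → 2² + 1² = 5
5 = (5)_6 → 5² = 25
25 = (4,1)_6 → 4² + 1² = 17
17 = (2,5)_6 → 2² + 5² = 29

29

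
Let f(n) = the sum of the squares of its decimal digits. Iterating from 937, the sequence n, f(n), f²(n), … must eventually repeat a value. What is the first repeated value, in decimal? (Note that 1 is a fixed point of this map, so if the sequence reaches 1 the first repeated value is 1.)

937 → 139
139 → 91
91 → 82
82 → 68
68 → 100
100 → 1  — reached the fixed point 1.
1 → 1, so 1 is the first repeated value.

1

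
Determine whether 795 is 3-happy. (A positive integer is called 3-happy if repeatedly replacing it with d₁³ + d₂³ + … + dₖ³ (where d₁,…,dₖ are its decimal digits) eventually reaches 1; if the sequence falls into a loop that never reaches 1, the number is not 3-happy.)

795 → 1197
1197 → 1074
1074 → 408
408 → 576
576 → 684
684 → 792
792 → 1080
1080 → 513
513 → 153
153 → 153  — 153 already seen; the sequence cycles without reaching 1.

not 3-happy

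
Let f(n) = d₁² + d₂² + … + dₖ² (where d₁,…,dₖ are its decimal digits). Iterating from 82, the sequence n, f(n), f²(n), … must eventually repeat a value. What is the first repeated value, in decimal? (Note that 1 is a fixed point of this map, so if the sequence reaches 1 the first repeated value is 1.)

82 → 8² + 2² = 68
68 → 6² + 8² = 100
100 → 1² + 0² + 0² = 1  — reached the fixed point 1.
1 → 1, so 1 is the first repeated value.

1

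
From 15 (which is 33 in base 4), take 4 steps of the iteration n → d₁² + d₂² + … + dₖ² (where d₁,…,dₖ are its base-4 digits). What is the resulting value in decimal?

4

15 = (3,3)_4 → 3² + 3² = 18
18 = (1,0,2)_4 → 1² + 0² + 2² = 5
5 = (1,1)_4 → 1² + 1² = 2
2 = (2)_4 → 2² = 4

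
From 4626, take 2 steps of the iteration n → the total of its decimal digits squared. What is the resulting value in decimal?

4626 → 92
92 → 85

85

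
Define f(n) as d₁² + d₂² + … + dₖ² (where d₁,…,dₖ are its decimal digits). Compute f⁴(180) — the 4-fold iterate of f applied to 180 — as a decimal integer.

58

180 → 65
65 → 61
61 → 37
37 → 58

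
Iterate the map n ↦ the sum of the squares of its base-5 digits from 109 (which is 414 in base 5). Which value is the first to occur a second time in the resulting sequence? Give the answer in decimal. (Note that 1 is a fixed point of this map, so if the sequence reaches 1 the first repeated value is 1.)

1

109 = (4,1,4)_5 → 33
33 = (1,1,3)_5 → 11
11 = (2,1)_5 → 5
5 = (1,0)_5 → 1  — reached the fixed point 1.
1 → 1, so 1 is the first repeated value.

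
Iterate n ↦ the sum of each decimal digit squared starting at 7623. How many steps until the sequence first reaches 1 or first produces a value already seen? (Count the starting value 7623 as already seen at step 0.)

7623 → 7² + 6² + 2² + 3² = 49 + 36 + 4 + 9 = 98
98 → 9² + 8² = 81 + 64 = 145
145 → 1² + 4² + 5² = 1 + 16 + 25 = 42
42 → 4² + 2² = 16 + 4 = 20
20 → 2² + 0² = 4 + 0 = 4
4 → 4² = 16
16 → 1² + 6² = 1 + 36 = 37
37 → 3² + 7² = 9 + 49 = 58
58 → 5² + 8² = 25 + 64 = 89
89 → 8² + 9² = 64 + 81 = 145  — 145 repeats.
That took 10 steps.

10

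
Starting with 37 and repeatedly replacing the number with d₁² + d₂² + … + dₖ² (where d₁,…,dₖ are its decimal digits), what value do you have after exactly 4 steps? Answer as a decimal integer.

37 → 58
58 → 89
89 → 145
145 → 42

42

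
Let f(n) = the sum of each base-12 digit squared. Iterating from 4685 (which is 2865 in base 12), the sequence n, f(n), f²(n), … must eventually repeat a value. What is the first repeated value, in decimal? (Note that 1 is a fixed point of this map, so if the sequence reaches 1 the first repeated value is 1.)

25

4685 = (2,8,6,5)_12 → 2² + 8² + 6² + 5² = 129
129 = (10,9)_12 → 10² + 9² = 181
181 = (1,3,1)_12 → 1² + 3² + 1² = 11
11 = (11)_12 → 11² = 121
121 = (10,1)_12 → 10² + 1² = 101
101 = (8,5)_12 → 8² + 5² = 89
89 = (7,5)_12 → 7² + 5² = 74
74 = (6,2)_12 → 6² + 2² = 40
40 = (3,4)_12 → 3² + 4² = 25
25 = (2,1)_12 → 2² + 1² = 5
5 = (5)_12 → 5² = 25  — 25 already appeared earlier.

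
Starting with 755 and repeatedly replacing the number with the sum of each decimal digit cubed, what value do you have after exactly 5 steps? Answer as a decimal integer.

92

755 → 593
593 → 881
881 → 1025
1025 → 134
134 → 92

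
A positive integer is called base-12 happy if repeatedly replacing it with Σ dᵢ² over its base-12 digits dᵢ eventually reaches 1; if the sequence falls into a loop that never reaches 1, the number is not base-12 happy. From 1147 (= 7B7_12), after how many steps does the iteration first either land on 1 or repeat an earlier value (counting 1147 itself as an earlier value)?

1147 = (7,11,7)_12 → 7² + 11² + 7² = 219
219 = (1,6,3)_12 → 1² + 6² + 3² = 46
46 = (3,10)_12 → 3² + 10² = 109
109 = (9,1)_12 → 9² + 1² = 82
82 = (6,10)_12 → 6² + 10² = 136
136 = (11,4)_12 → 11² + 4² = 137
137 = (11,5)_12 → 11² + 5² = 146
146 = (1,0,2)_12 → 1² + 0² + 2² = 5
5 = (5)_12 → 5² = 25
25 = (2,1)_12 → 2² + 1² = 5  — 5 repeats.
That took 10 steps.

10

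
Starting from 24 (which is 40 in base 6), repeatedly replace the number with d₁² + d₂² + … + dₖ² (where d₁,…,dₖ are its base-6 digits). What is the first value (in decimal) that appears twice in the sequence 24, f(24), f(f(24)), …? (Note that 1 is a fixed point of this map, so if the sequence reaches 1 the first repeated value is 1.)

24 = (4,0)_6 → 4² + 0² = 16
16 = (2,4)_6 → 2² + 4² = 20
20 = (3,2)_6 → 3² + 2² = 13
13 = (2,1)_6 → 2² + 1² = 5
5 = (5)_6 → 5² = 25
25 = (4,1)_6 → 4² + 1² = 17
17 = (2,5)_6 → 2² + 5² = 29
29 = (4,5)_6 → 4² + 5² = 41
41 = (1,0,5)_6 → 1² + 0² + 5² = 26
26 = (4,2)_6 → 4² + 2² = 20  — 20 already appeared earlier.

20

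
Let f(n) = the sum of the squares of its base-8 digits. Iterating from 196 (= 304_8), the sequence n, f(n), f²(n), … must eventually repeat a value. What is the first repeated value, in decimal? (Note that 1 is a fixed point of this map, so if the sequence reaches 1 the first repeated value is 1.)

196 = (3,0,4)_8 → 3² + 0² + 4² = 9 + 0 + 16 = 25
25 = (3,1)_8 → 3² + 1² = 9 + 1 = 10
10 = (1,2)_8 → 1² + 2² = 1 + 4 = 5
5 = (5)_8 → 5² = 25  — 25 already appeared earlier.

25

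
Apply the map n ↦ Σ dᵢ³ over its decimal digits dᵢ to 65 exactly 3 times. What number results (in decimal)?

65 → 341
341 → 92
92 → 737

737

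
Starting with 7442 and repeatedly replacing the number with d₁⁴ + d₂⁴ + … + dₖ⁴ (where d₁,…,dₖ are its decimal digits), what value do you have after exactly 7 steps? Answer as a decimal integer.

7442 → 7⁴ + 4⁴ + 4⁴ + 2⁴ = 2401 + 256 + 256 + 16 = 2929
2929 → 2⁴ + 9⁴ + 2⁴ + 9⁴ = 16 + 6561 + 16 + 6561 = 13154
13154 → 1⁴ + 3⁴ + 1⁴ + 5⁴ + 4⁴ = 1 + 81 + 1 + 625 + 256 = 964
964 → 9⁴ + 6⁴ + 4⁴ = 6561 + 1296 + 256 = 8113
8113 → 8⁴ + 1⁴ + 1⁴ + 3⁴ = 4096 + 1 + 1 + 81 = 4179
4179 → 4⁴ + 1⁴ + 7⁴ + 9⁴ = 256 + 1 + 2401 + 6561 = 9219
9219 → 9⁴ + 2⁴ + 1⁴ + 9⁴ = 6561 + 16 + 1 + 6561 = 13139

13139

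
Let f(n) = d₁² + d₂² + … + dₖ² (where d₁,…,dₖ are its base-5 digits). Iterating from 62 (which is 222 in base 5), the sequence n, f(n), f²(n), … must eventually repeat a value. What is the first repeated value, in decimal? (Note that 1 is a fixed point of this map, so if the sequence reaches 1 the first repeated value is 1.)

10

62 = (2,2,2)_5 → 2² + 2² + 2² = 4 + 4 + 4 = 12
12 = (2,2)_5 → 2² + 2² = 4 + 4 = 8
8 = (1,3)_5 → 1² + 3² = 1 + 9 = 10
10 = (2,0)_5 → 2² + 0² = 4 + 0 = 4
4 = (4)_5 → 4² = 16
16 = (3,1)_5 → 3² + 1² = 9 + 1 = 10  — 10 already appeared earlier.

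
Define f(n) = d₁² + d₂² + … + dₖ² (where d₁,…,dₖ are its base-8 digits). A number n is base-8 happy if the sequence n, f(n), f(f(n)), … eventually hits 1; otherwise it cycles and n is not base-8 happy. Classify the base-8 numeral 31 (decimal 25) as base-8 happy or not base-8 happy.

25 = (3,1)_8 → 3² + 1² = 10
10 = (1,2)_8 → 1² + 2² = 5
5 = (5)_8 → 5² = 25  — 25 already seen; the sequence cycles without reaching 1.

not base-8 happy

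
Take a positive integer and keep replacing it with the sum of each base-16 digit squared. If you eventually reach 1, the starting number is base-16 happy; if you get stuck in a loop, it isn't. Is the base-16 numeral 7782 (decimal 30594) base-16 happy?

30594 = (7,7,8,2)_16 → 7² + 7² + 8² + 2² = 49 + 49 + 64 + 4 = 166
166 = (10,6)_16 → 10² + 6² = 100 + 36 = 136
136 = (8,8)_16 → 8² + 8² = 64 + 64 = 128
128 = (8,0)_16 → 8² + 0² = 64 + 0 = 64
64 = (4,0)_16 → 4² + 0² = 16 + 0 = 16
16 = (1,0)_16 → 1² + 0² = 1 + 0 = 1  — reached 1.

base-16 happy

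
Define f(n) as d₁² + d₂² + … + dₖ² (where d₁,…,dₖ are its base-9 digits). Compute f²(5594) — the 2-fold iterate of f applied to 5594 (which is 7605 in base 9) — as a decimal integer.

5594 = (7,6,0,5)_9 → 7² + 6² + 0² + 5² = 49 + 36 + 0 + 25 = 110
110 = (1,3,2)_9 → 1² + 3² + 2² = 1 + 9 + 4 = 14

14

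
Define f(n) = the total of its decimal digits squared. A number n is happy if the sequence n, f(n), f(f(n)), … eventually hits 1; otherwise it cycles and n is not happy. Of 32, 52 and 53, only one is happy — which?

32

32: 32 → 13 → 10 → 1  — reaches 1 (happy)
52: 52 → 29 → 85 → 89 → 145 → 42 → 20 → 4 → 16 → 37 → 58 → 89  — repeats 89 (not happy)
53: 53 → 34 → 25 → 29 → 85 → 89 → 145 → 42 → 20 → 4 → 16 → 37 → 58 → 89  — repeats 89 (not happy)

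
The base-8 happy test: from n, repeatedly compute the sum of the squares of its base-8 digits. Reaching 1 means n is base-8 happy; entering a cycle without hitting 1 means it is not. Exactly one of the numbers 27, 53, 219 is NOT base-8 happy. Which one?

27: 27 → 18 → 8 → 1  — reaches 1 (base-8 happy)
53: 53 → 61 → 74 → 6 → 36 → 32 → 16 → 4 → 16  — repeats 16 (not base-8 happy)
219: 219 → 27 → 18 → 8 → 1  — reaches 1 (base-8 happy)

53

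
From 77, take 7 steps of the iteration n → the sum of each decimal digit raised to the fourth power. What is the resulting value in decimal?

77 → 4802
4802 → 4368
4368 → 5729
5729 → 9603
9603 → 7938
7938 → 13139
13139 → 6725

6725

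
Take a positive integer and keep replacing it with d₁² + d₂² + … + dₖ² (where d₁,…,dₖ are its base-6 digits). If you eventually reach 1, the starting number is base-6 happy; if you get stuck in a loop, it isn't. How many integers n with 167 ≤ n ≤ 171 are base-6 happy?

167: 167 → 50 → 9 → 10 → 17 → 29 → 41 → 26 → 20 → 13 → 5 → 25 → 17  — not base-6 happy
168: 168 → 32 → 29 → 41 → 26 → 20 → 13 → 5 → 25 → 17 → 29  — not base-6 happy
169: 169 → 33 → 34 → 41 → 26 → 20 → 13 → 5 → 25 → 17 → 29 → 41  — not base-6 happy
170: 170 → 36 → 1  — base-6 happy
171: 171 → 41 → 26 → 20 → 13 → 5 → 25 → 17 → 29 → 41  — not base-6 happy
base-6 happy: 170

1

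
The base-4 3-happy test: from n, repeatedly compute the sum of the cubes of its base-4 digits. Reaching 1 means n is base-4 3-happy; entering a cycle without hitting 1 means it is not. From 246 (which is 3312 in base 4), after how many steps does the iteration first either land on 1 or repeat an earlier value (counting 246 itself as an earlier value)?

246 = (3,3,1,2)_4 → 3³ + 3³ + 1³ + 2³ = 27 + 27 + 1 + 8 = 63
63 = (3,3,3)_4 → 3³ + 3³ + 3³ = 27 + 27 + 27 = 81
81 = (1,1,0,1)_4 → 1³ + 1³ + 0³ + 1³ = 1 + 1 + 0 + 1 = 3
3 = (3)_4 → 3³ = 27
27 = (1,2,3)_4 → 1³ + 2³ + 3³ = 1 + 8 + 27 = 36
36 = (2,1,0)_4 → 2³ + 1³ + 0³ = 8 + 1 + 0 = 9
9 = (2,1)_4 → 2³ + 1³ = 8 + 1 = 9  — 9 repeats.
That took 7 steps.

7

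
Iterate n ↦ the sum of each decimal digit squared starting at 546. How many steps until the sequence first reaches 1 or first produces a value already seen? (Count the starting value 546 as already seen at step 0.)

546 → 5² + 4² + 6² = 77
77 → 7² + 7² = 98
98 → 9² + 8² = 145
145 → 1² + 4² + 5² = 42
42 → 4² + 2² = 20
20 → 2² + 0² = 4
4 → 4² = 16
16 → 1² + 6² = 37
37 → 3² + 7² = 58
58 → 5² + 8² = 89
89 → 8² + 9² = 145  — 145 repeats.
That took 11 steps.

11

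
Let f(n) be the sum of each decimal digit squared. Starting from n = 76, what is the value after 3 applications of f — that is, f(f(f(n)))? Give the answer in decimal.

76 → 85
85 → 89
89 → 145

145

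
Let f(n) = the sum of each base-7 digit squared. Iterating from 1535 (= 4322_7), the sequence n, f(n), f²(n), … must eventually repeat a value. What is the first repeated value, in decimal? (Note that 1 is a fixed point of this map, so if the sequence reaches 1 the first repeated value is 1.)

1535 = (4,3,2,2)_7 → 4² + 3² + 2² + 2² = 33
33 = (4,5)_7 → 4² + 5² = 41
41 = (5,6)_7 → 5² + 6² = 61
61 = (1,1,5)_7 → 1² + 1² + 5² = 27
27 = (3,6)_7 → 3² + 6² = 45
45 = (6,3)_7 → 6² + 3² = 45  — 45 already appeared earlier.

45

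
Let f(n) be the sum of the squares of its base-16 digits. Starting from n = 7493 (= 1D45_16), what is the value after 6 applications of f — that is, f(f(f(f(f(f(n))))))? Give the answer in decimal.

170

7493 = (1,13,4,5)_16 → 1² + 13² + 4² + 5² = 211
211 = (13,3)_16 → 13² + 3² = 178
178 = (11,2)_16 → 11² + 2² = 125
125 = (7,13)_16 → 7² + 13² = 218
218 = (13,10)_16 → 13² + 10² = 269
269 = (1,0,13)_16 → 1² + 0² + 13² = 170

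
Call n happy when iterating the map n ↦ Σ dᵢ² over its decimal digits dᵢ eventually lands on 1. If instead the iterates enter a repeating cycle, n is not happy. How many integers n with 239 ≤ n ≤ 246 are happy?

239: 239 → 94 → 97 → 130 → 10 → 1  (reaches 1)
240: 240 → 20 → 4 → 16 → 37 → 58 → 89 → 145 → 42 → 20  (repeats 20)
241: 241 → 21 → 5 → 25 → 29 → 85 → 89 → 145 → 42 → 20 → 4 → 16 → 37 → 58 → 89  (repeats 89)
242: 242 → 24 → 20 → 4 → 16 → 37 → 58 → 89 → 145 → 42 → 20  (repeats 20)
243: 243 → 29 → 85 → 89 → 145 → 42 → 20 → 4 → 16 → 37 → 58 → 89  (repeats 89)
244: 244 → 36 → 45 → 41 → 17 → 50 → 25 → 29 → 85 → 89 → 145 → 42 → 20 → 4 → 16 → 37 → 58 → 89  (repeats 89)
245: 245 → 45 → 41 → 17 → 50 → 25 → 29 → 85 → 89 → 145 → 42 → 20 → 4 → 16 → 37 → 58 → 89  (repeats 89)
246: 246 → 56 → 61 → 37 → 58 → 89 → 145 → 42 → 20 → 4 → 16 → 37  (repeats 37)
happy: 239

1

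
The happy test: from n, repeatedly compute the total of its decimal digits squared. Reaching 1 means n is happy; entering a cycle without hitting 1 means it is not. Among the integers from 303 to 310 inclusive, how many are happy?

1

303: 303 → 18 → 65 → 61 → 37 → 58 → 89 → 145 → 42 → 20 → 4 → 16 → 37  — not happy
304: 304 → 25 → 29 → 85 → 89 → 145 → 42 → 20 → 4 → 16 → 37 → 58 → 89  — not happy
305: 305 → 34 → 25 → 29 → 85 → 89 → 145 → 42 → 20 → 4 → 16 → 37 → 58 → 89  — not happy
306: 306 → 45 → 41 → 17 → 50 → 25 → 29 → 85 → 89 → 145 → 42 → 20 → 4 → 16 → 37 → 58 → 89  — not happy
307: 307 → 58 → 89 → 145 → 42 → 20 → 4 → 16 → 37 → 58  — not happy
308: 308 → 73 → 58 → 89 → 145 → 42 → 20 → 4 → 16 → 37 → 58  — not happy
309: 309 → 90 → 81 → 65 → 61 → 37 → 58 → 89 → 145 → 42 → 20 → 4 → 16 → 37  — not happy
310: 310 → 10 → 1  — happy
happy: 310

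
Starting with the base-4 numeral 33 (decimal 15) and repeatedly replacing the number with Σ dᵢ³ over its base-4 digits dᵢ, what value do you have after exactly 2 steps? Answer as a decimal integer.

15 = (3,3)_4 → 54
54 = (3,1,2)_4 → 36

36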